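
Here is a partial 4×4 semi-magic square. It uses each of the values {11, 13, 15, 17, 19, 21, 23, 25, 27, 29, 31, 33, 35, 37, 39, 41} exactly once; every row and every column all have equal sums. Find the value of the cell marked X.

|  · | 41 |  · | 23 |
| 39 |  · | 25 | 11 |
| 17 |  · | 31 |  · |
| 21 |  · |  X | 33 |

The 16 entries sum to 416, so each line sums to 416/4 = 104.
Row 2 must total 104; the given cells sum to 75, so (2,2) = 29.
Column 1 must total 104; the given cells sum to 77, so (1,1) = 27.
Using column 4: 23 + 11 + 33 + ? → (3,4) = 104 − 67 = 37.
The remaining cell in row 1 is (1,3) = 104 − 91 = 13.
Row 3 needs 104; the known cells sum to 85, so (3,2) = 19.
From column 2, 104 − (41 + 29 + 19) gives (4,2) = 15.
Column 3 needs 104; the known cells sum to 69, so (4,3) = 35.

35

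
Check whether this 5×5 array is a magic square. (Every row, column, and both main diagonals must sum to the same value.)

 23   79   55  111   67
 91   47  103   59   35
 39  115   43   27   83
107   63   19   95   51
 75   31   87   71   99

Row 1: 23 + 79 + 55 + 111 + 67 = 335.
Row 2: 91 + 47 + 103 + 59 + 35 = 335.
Row 3: 39 + 115 + 43 + 27 + 83 = 307.
Row 4: 107 + 63 + 19 + 95 + 51 = 335.
Row 5: 75 + 31 + 87 + 71 + 99 = 363.
Column 1: 23 + 91 + 39 + 107 + 75 = 335.
Column 2: 79 + 47 + 115 + 63 + 31 = 335.
Column 3: 55 + 103 + 43 + 19 + 87 = 307.
Column 4: 111 + 59 + 27 + 95 + 71 = 363.
Column 5: 67 + 35 + 83 + 51 + 99 = 335.
Main diagonal: 23 + 47 + 43 + 95 + 99 = 307.
Anti-diagonal: 67 + 59 + 43 + 63 + 75 = 307.

No — column 4 sums to 363 but row 2 sums to 335.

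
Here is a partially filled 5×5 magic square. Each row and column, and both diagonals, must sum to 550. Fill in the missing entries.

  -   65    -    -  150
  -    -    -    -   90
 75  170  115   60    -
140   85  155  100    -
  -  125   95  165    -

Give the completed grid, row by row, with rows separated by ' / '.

120 65 135 80 150 / 160 105 50 145 90 / 75 170 115 60 130 / 140 85 155 100 70 / 55 125 95 165 110

The remaining cell in row 3 is (3,5) = 550 − 420 = 130.
Row 4 must total 550; the given cells sum to 480, so (4,5) = 70.
From column 2, 550 − (65 + 170 + 85 + 125) gives (2,2) = 105.
Column 5 needs 550; the known cells sum to 440, so (5,5) = 110.
Using main diagonal: 105 + 115 + 100 + 110 + ? → (1,1) = 550 − 430 = 120.
Using row 5: 125 + 95 + 165 + 110 + ? → (5,1) = 550 − 495 = 55.
Column 1: 120 + 75 + 140 + 55 + ? = 550, so (2,1) = 160.
Anti-diagonal must total 550; the given cells sum to 405, so (2,4) = 145.
From row 2, 550 − (160 + 105 + 145 + 90) gives (2,3) = 50.
Column 3 must total 550; the given cells sum to 415, so (1,3) = 135.
From column 4, 550 − (145 + 60 + 100 + 165) gives (1,4) = 80.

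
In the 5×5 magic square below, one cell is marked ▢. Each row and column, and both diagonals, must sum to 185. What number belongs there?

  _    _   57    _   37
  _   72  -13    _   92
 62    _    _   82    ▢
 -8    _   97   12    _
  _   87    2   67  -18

Row 5 must total 185; the given cells sum to 138, so (5,1) = 47.
The remaining cell in column 3 is (3,3) = 185 − 143 = 42.
Main diagonal: 72 + 42 + 12 + (-18) + ? = 185, so (1,1) = 77.
The remaining cell in column 1 is (2,1) = 185 − 178 = 7.
Row 2 needs 185; the known cells sum to 158, so (2,4) = 27.
From column 4, 185 − (27 + 82 + 12 + 67) gives (1,4) = -3.
Anti-diagonal: 37 + 27 + 42 + 47 + ? = 185, so (4,2) = 32.
Row 1 must total 185; the given cells sum to 168, so (1,2) = 17.
From row 4, 185 − (-8 + 32 + 97 + 12) gives (4,5) = 52.
From column 2, 185 − (17 + 72 + 32 + 87) gives (3,2) = -23.
Column 5 needs 185; the known cells sum to 163, so (3,5) = 22.

22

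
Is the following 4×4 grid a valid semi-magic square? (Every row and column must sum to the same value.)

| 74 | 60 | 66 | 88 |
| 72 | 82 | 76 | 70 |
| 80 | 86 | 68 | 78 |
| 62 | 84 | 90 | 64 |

No — column 3 sums to 300 but column 2 sums to 312.

Row 1: 74 + 60 + 66 + 88 = 288.
Row 2: 72 + 82 + 76 + 70 = 300.
Row 3: 80 + 86 + 68 + 78 = 312.
Row 4: 62 + 84 + 90 + 64 = 300.
Column 1: 74 + 72 + 80 + 62 = 288.
Column 2: 60 + 82 + 86 + 84 = 312.
Column 3: 66 + 76 + 68 + 90 = 300.
Column 4: 88 + 70 + 78 + 64 = 300.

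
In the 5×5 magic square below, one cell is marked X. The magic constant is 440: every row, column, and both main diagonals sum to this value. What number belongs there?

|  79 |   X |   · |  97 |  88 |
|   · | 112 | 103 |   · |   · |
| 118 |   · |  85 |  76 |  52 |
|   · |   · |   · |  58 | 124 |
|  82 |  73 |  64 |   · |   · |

55

Using row 3: 118 + 85 + 76 + 52 + ? → (3,2) = 440 − 331 = 109.
Using main diagonal: 79 + 112 + 85 + 58 + ? → (5,5) = 440 − 334 = 106.
Row 5: 82 + 73 + 64 + 106 + ? = 440, so (5,4) = 115.
Column 4 must total 440; the given cells sum to 346, so (2,4) = 94.
Using column 5: 88 + 52 + 124 + 106 + ? → (2,5) = 440 − 370 = 70.
Anti-diagonal must total 440; the given cells sum to 349, so (4,2) = 91.
Row 2 needs 440; the known cells sum to 379, so (2,1) = 61.
Column 1 must total 440; the given cells sum to 340, so (4,1) = 100.
The remaining cell in column 2 is (1,2) = 440 − 385 = 55.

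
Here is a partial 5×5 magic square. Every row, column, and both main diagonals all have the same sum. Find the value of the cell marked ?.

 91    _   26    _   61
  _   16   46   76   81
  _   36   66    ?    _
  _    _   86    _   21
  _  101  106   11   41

Column 3 is complete and sums to 330; that is the magic constant.
Row 2 needs 330; the known cells sum to 219, so (2,1) = 111.
Row 5 needs 330; the known cells sum to 259, so (5,1) = 71.
Column 5: 61 + 81 + 21 + 41 + ? = 330, so (3,5) = 126.
Using main diagonal: 91 + 16 + 66 + 41 + ? → (4,4) = 330 − 214 = 116.
Anti-diagonal must total 330; the given cells sum to 274, so (4,2) = 56.
The remaining cell in row 4 is (4,1) = 330 − 279 = 51.
Using column 1: 91 + 111 + 51 + 71 + ? → (3,1) = 330 − 324 = 6.
Column 2 needs 330; the known cells sum to 209, so (1,2) = 121.
From row 1, 330 − (91 + 121 + 26 + 61) gives (1,4) = 31.
From row 3, 330 − (6 + 36 + 66 + 126) gives (3,4) = 96.

96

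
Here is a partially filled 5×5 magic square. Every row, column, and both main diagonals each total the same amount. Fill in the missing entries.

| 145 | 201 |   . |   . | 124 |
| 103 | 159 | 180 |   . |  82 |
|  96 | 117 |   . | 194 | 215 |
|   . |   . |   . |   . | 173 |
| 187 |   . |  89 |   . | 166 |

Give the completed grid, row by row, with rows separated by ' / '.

145 201 222 68 124 / 103 159 180 236 82 / 96 117 138 194 215 / 229 75 131 152 173 / 187 208 89 110 166

Column 5 is already complete: 124 + 82 + 215 + 173 + 166 = 760, so that is the magic constant.
From row 2, 760 − (103 + 159 + 180 + 82) gives (2,4) = 236.
Row 3 must total 760; the given cells sum to 622, so (3,3) = 138.
From column 1, 760 − (145 + 103 + 96 + 187) gives (4,1) = 229.
From main diagonal, 760 − (145 + 159 + 138 + 166) gives (4,4) = 152.
Anti-diagonal must total 760; the given cells sum to 685, so (4,2) = 75.
Row 4: 229 + 75 + 152 + 173 + ? = 760, so (4,3) = 131.
Column 2: 201 + 159 + 117 + 75 + ? = 760, so (5,2) = 208.
Column 3 must total 760; the given cells sum to 538, so (1,3) = 222.
Row 1 must total 760; the given cells sum to 692, so (1,4) = 68.
Using row 5: 187 + 208 + 89 + 166 + ? → (5,4) = 760 − 650 = 110.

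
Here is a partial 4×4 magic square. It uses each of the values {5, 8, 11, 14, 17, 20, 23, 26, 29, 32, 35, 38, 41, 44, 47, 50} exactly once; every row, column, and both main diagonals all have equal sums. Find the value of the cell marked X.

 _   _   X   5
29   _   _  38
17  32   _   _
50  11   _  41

The 16 entries sum to 440, so each line sums to 440/4 = 110.
Using row 4: 50 + 11 + 41 + ? → (4,3) = 110 − 102 = 8.
Column 1 must total 110; the given cells sum to 96, so (1,1) = 14.
From column 4, 110 − (5 + 38 + 41) gives (3,4) = 26.
The remaining cell in anti-diagonal is (2,3) = 110 − 87 = 23.
From row 2, 110 − (29 + 23 + 38) gives (2,2) = 20.
From row 3, 110 − (17 + 32 + 26) gives (3,3) = 35.
The remaining cell in column 2 is (1,2) = 110 − 63 = 47.
From column 3, 110 − (23 + 35 + 8) gives (1,3) = 44.

44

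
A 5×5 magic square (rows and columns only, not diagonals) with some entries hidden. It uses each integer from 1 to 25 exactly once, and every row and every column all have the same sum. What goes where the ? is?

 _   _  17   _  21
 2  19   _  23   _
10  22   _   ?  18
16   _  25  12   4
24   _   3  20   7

1

The entries are 1 through 25, which sum to 325, so each line sums to 325/5 = 65.
Using row 4: 16 + 25 + 12 + 4 + ? → (4,2) = 65 − 57 = 8.
The remaining cell in row 5 is (5,2) = 65 − 54 = 11.
Column 1: 2 + 10 + 16 + 24 + ? = 65, so (1,1) = 13.
From column 2, 65 − (19 + 22 + 8 + 11) gives (1,2) = 5.
The remaining cell in column 5 is (2,5) = 65 − 50 = 15.
Row 1 must total 65; the given cells sum to 56, so (1,4) = 9.
Using row 2: 2 + 19 + 23 + 15 + ? → (2,3) = 65 − 59 = 6.
Column 3 must total 65; the given cells sum to 51, so (3,3) = 14.
Column 4 needs 65; the known cells sum to 64, so (3,4) = 1.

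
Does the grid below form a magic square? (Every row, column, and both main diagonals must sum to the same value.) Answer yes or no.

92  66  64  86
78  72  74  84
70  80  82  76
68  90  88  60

Row 1: 92 + 66 + 64 + 86 = 308.
Row 2: 78 + 72 + 74 + 84 = 308.
Row 3: 70 + 80 + 82 + 76 = 308.
Row 4: 68 + 90 + 88 + 60 = 306.
Column 1: 92 + 78 + 70 + 68 = 308.
Column 2: 66 + 72 + 80 + 90 = 308.
Column 3: 64 + 74 + 82 + 88 = 308.
Column 4: 86 + 84 + 76 + 60 = 306.
Main diagonal: 92 + 72 + 82 + 60 = 306.
Anti-diagonal: 86 + 74 + 80 + 68 = 308.

No — column 4 sums to 306 but anti-diagonal sums to 308.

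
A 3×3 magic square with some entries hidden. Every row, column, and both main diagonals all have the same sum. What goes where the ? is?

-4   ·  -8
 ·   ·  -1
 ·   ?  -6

-7

Column 3 is complete and sums to -15; that is the magic constant.
Using row 1: -4 + (-8) + ? → (1,2) = -15 − (-12) = -3.
Main diagonal must total -15; the given cells sum to -10, so (2,2) = -5.
Using anti-diagonal: -8 + (-5) + ? → (3,1) = -15 − (-13) = -2.
Using row 2: -5 + (-1) + ? → (2,1) = -15 − (-6) = -9.
Row 3 needs -15; the known cells sum to -8, so (3,2) = -7.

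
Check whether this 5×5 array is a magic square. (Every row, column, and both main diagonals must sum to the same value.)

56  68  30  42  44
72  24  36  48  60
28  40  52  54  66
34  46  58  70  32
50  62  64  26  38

Row 1: 56 + 68 + 30 + 42 + 44 = 240.
Row 2: 72 + 24 + 36 + 48 + 60 = 240.
Row 3: 28 + 40 + 52 + 54 + 66 = 240.
Row 4: 34 + 46 + 58 + 70 + 32 = 240.
Row 5: 50 + 62 + 64 + 26 + 38 = 240.
Column 1: 56 + 72 + 28 + 34 + 50 = 240.
Column 2: 68 + 24 + 40 + 46 + 62 = 240.
Column 3: 30 + 36 + 52 + 58 + 64 = 240.
Column 4: 42 + 48 + 54 + 70 + 26 = 240.
Column 5: 44 + 60 + 66 + 32 + 38 = 240.
Main diagonal: 56 + 24 + 52 + 70 + 38 = 240.
Anti-diagonal: 44 + 48 + 52 + 46 + 50 = 240.
All lines sum to 240.

Yes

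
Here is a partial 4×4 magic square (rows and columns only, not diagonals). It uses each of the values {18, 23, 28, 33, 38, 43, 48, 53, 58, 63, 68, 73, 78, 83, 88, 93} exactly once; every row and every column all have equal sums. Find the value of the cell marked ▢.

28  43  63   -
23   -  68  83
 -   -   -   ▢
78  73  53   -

33

The 16 entries sum to 888, so each line sums to 888/4 = 222.
From row 1, 222 − (28 + 43 + 63) gives (1,4) = 88.
Row 2 must total 222; the given cells sum to 174, so (2,2) = 48.
Row 4: 78 + 73 + 53 + ? = 222, so (4,4) = 18.
Column 1: 28 + 23 + 78 + ? = 222, so (3,1) = 93.
From column 2, 222 − (43 + 48 + 73) gives (3,2) = 58.
From column 3, 222 − (63 + 68 + 53) gives (3,3) = 38.
Column 4 must total 222; the given cells sum to 189, so (3,4) = 33.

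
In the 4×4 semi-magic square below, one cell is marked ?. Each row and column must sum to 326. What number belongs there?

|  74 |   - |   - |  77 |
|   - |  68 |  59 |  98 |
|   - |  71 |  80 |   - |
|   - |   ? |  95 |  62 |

104

Row 2: 68 + 59 + 98 + ? = 326, so (2,1) = 101.
Column 3 needs 326; the known cells sum to 234, so (1,3) = 92.
The remaining cell in column 4 is (3,4) = 326 − 237 = 89.
The remaining cell in row 1 is (1,2) = 326 − 243 = 83.
From row 3, 326 − (71 + 80 + 89) gives (3,1) = 86.
Column 1 needs 326; the known cells sum to 261, so (4,1) = 65.
Column 2 needs 326; the known cells sum to 222, so (4,2) = 104.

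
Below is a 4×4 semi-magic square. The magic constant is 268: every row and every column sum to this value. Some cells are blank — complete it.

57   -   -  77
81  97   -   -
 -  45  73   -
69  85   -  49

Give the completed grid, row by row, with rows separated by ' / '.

Row 4 needs 268; the known cells sum to 203, so (4,3) = 65.
From column 1, 268 − (57 + 81 + 69) gives (3,1) = 61.
The remaining cell in column 2 is (1,2) = 268 − 227 = 41.
Row 1 needs 268; the known cells sum to 175, so (1,3) = 93.
The remaining cell in row 3 is (3,4) = 268 − 179 = 89.
The remaining cell in column 3 is (2,3) = 268 − 231 = 37.
Column 4 must total 268; the given cells sum to 215, so (2,4) = 53.

57 41 93 77 / 81 97 37 53 / 61 45 73 89 / 69 85 65 49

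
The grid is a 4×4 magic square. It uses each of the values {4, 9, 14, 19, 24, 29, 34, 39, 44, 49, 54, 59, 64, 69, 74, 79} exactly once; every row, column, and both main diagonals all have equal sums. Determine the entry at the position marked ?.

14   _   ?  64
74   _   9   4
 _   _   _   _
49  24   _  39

69

The 16 entries sum to 664, so each line sums to 664/4 = 166.
Using row 2: 74 + 9 + 4 + ? → (2,2) = 166 − 87 = 79.
Row 4: 49 + 24 + 39 + ? = 166, so (4,3) = 54.
The remaining cell in column 1 is (3,1) = 166 − 137 = 29.
Using column 4: 64 + 4 + 39 + ? → (3,4) = 166 − 107 = 59.
Main diagonal needs 166; the known cells sum to 132, so (3,3) = 34.
The remaining cell in anti-diagonal is (3,2) = 166 − 122 = 44.
Using column 2: 79 + 44 + 24 + ? → (1,2) = 166 − 147 = 19.
Using column 3: 9 + 34 + 54 + ? → (1,3) = 166 − 97 = 69.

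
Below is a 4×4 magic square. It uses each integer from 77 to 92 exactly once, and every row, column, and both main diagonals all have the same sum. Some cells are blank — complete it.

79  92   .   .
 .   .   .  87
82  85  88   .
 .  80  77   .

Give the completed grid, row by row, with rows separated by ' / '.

The entries are 77 through 92, which sum to 1352, so each line sums to 1352/4 = 338.
Row 3 needs 338; the known cells sum to 255, so (3,4) = 83.
Column 2 must total 338; the given cells sum to 257, so (2,2) = 81.
Main diagonal needs 338; the known cells sum to 248, so (4,4) = 90.
Row 4 must total 338; the given cells sum to 247, so (4,1) = 91.
Column 1 needs 338; the known cells sum to 252, so (2,1) = 86.
Using column 4: 87 + 83 + 90 + ? → (1,4) = 338 − 260 = 78.
Anti-diagonal: 78 + 85 + 91 + ? = 338, so (2,3) = 84.
Using row 1: 79 + 92 + 78 + ? → (1,3) = 338 − 249 = 89.

79 92 89 78 / 86 81 84 87 / 82 85 88 83 / 91 80 77 90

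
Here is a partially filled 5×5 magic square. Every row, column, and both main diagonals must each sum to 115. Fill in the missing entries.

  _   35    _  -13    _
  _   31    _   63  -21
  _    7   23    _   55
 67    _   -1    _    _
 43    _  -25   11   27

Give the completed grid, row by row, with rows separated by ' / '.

The remaining cell in row 5 is (5,2) = 115 − 56 = 59.
Using column 2: 35 + 31 + 7 + 59 + ? → (4,2) = 115 − 132 = -17.
Anti-diagonal must total 115; the given cells sum to 112, so (1,5) = 3.
From column 5, 115 − (3 + (-21) + 55 + 27) gives (4,5) = 51.
Row 4: 67 + (-17) + (-1) + 51 + ? = 115, so (4,4) = 15.
From column 4, 115 − (-13 + 63 + 15 + 11) gives (3,4) = 39.
Using main diagonal: 31 + 23 + 15 + 27 + ? → (1,1) = 115 − 96 = 19.
Using row 1: 19 + 35 + (-13) + 3 + ? → (1,3) = 115 − 44 = 71.
Row 3 needs 115; the known cells sum to 124, so (3,1) = -9.
From column 1, 115 − (19 + (-9) + 67 + 43) gives (2,1) = -5.
Column 3 must total 115; the given cells sum to 68, so (2,3) = 47.

19 35 71 -13 3 / -5 31 47 63 -21 / -9 7 23 39 55 / 67 -17 -1 15 51 / 43 59 -25 11 27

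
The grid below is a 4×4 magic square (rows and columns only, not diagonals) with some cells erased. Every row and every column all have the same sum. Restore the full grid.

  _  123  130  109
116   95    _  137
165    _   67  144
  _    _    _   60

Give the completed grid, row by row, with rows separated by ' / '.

Column 4 is already complete: 109 + 137 + 144 + 60 = 450, so that is the magic constant.
The remaining cell in row 1 is (1,1) = 450 − 362 = 88.
Row 2 needs 450; the known cells sum to 348, so (2,3) = 102.
The remaining cell in row 3 is (3,2) = 450 − 376 = 74.
Column 1 must total 450; the given cells sum to 369, so (4,1) = 81.
Column 2: 123 + 95 + 74 + ? = 450, so (4,2) = 158.
Column 3: 130 + 102 + 67 + ? = 450, so (4,3) = 151.

88 123 130 109 / 116 95 102 137 / 165 74 67 144 / 81 158 151 60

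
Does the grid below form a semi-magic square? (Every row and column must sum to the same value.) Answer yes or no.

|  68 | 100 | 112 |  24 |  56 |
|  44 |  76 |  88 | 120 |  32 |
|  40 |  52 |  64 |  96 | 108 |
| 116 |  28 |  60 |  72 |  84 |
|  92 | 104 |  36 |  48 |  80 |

Row 1: 68 + 100 + 112 + 24 + 56 = 360.
Row 2: 44 + 76 + 88 + 120 + 32 = 360.
Row 3: 40 + 52 + 64 + 96 + 108 = 360.
Row 4: 116 + 28 + 60 + 72 + 84 = 360.
Row 5: 92 + 104 + 36 + 48 + 80 = 360.
Column 1: 68 + 44 + 40 + 116 + 92 = 360.
Column 2: 100 + 76 + 52 + 28 + 104 = 360.
Column 3: 112 + 88 + 64 + 60 + 36 = 360.
Column 4: 24 + 120 + 96 + 72 + 48 = 360.
Column 5: 56 + 32 + 108 + 84 + 80 = 360.
All lines sum to 360.

Yes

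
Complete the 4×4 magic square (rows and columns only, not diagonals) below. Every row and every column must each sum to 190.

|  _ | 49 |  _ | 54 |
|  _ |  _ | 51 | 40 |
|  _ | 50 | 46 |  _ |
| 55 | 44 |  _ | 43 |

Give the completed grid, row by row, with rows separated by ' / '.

42 49 45 54 / 52 47 51 40 / 41 50 46 53 / 55 44 48 43

The remaining cell in row 4 is (4,3) = 190 − 142 = 48.
Using column 2: 49 + 50 + 44 + ? → (2,2) = 190 − 143 = 47.
From column 3, 190 − (51 + 46 + 48) gives (1,3) = 45.
Using column 4: 54 + 40 + 43 + ? → (3,4) = 190 − 137 = 53.
Using row 1: 49 + 45 + 54 + ? → (1,1) = 190 − 148 = 42.
Row 2 needs 190; the known cells sum to 138, so (2,1) = 52.
Row 3: 50 + 46 + 53 + ? = 190, so (3,1) = 41.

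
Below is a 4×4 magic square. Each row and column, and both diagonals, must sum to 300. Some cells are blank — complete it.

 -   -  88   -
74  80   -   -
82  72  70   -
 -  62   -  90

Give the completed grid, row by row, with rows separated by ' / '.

Row 3: 82 + 72 + 70 + ? = 300, so (3,4) = 76.
Column 2: 80 + 72 + 62 + ? = 300, so (1,2) = 86.
Main diagonal must total 300; the given cells sum to 240, so (1,1) = 60.
Using row 1: 60 + 86 + 88 + ? → (1,4) = 300 − 234 = 66.
From column 1, 300 − (60 + 74 + 82) gives (4,1) = 84.
Column 4 needs 300; the known cells sum to 232, so (2,4) = 68.
Using anti-diagonal: 66 + 72 + 84 + ? → (2,3) = 300 − 222 = 78.
Using row 4: 84 + 62 + 90 + ? → (4,3) = 300 − 236 = 64.

60 86 88 66 / 74 80 78 68 / 82 72 70 76 / 84 62 64 90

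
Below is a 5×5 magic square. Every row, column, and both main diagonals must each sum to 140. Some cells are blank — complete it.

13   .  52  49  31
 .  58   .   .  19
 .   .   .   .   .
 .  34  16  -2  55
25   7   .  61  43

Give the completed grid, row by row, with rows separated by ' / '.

13 -5 52 49 31 / 1 58 40 22 19 / 64 46 28 10 -8 / 37 34 16 -2 55 / 25 7 4 61 43

Row 1 needs 140; the known cells sum to 145, so (1,2) = -5.
Using row 4: 34 + 16 + (-2) + 55 + ? → (4,1) = 140 − 103 = 37.
Row 5 must total 140; the given cells sum to 136, so (5,3) = 4.
The remaining cell in column 2 is (3,2) = 140 − 94 = 46.
Column 5 must total 140; the given cells sum to 148, so (3,5) = -8.
Main diagonal must total 140; the given cells sum to 112, so (3,3) = 28.
Anti-diagonal must total 140; the given cells sum to 118, so (2,4) = 22.
From column 3, 140 − (52 + 28 + 16 + 4) gives (2,3) = 40.
From column 4, 140 − (49 + 22 + (-2) + 61) gives (3,4) = 10.
From row 2, 140 − (58 + 40 + 22 + 19) gives (2,1) = 1.
The remaining cell in row 3 is (3,1) = 140 − 76 = 64.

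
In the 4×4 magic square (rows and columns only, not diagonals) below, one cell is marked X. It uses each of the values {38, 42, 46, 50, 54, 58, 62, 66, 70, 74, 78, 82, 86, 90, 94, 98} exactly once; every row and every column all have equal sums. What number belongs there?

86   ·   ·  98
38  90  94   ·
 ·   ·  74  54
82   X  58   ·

62

The 16 entries sum to 1088, so each line sums to 1088/4 = 272.
Row 2: 38 + 90 + 94 + ? = 272, so (2,4) = 50.
From column 1, 272 − (86 + 38 + 82) gives (3,1) = 66.
Column 3 needs 272; the known cells sum to 226, so (1,3) = 46.
Column 4: 98 + 50 + 54 + ? = 272, so (4,4) = 70.
Row 1: 86 + 46 + 98 + ? = 272, so (1,2) = 42.
From row 3, 272 − (66 + 74 + 54) gives (3,2) = 78.
The remaining cell in row 4 is (4,2) = 272 − 210 = 62.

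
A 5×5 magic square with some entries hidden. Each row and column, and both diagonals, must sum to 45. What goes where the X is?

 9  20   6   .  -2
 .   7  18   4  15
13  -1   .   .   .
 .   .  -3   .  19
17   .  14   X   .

Row 1 needs 45; the known cells sum to 33, so (1,4) = 12.
Using row 2: 7 + 18 + 4 + 15 + ? → (2,1) = 45 − 44 = 1.
The remaining cell in column 1 is (4,1) = 45 − 40 = 5.
From column 3, 45 − (6 + 18 + (-3) + 14) gives (3,3) = 10.
The remaining cell in anti-diagonal is (4,2) = 45 − 29 = 16.
Using row 4: 5 + 16 + (-3) + 19 + ? → (4,4) = 45 − 37 = 8.
Column 2 must total 45; the given cells sum to 42, so (5,2) = 3.
The remaining cell in main diagonal is (5,5) = 45 − 34 = 11.
Row 5: 17 + 3 + 14 + 11 + ? = 45, so (5,4) = 0.

0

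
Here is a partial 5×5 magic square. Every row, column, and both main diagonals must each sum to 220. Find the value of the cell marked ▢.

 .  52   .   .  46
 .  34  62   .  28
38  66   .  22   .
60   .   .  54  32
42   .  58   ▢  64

Using column 5: 46 + 28 + 32 + 64 + ? → (3,5) = 220 − 170 = 50.
From row 3, 220 − (38 + 66 + 22 + 50) gives (3,3) = 44.
Using main diagonal: 34 + 44 + 54 + 64 + ? → (1,1) = 220 − 196 = 24.
The remaining cell in column 1 is (2,1) = 220 − 164 = 56.
Row 2: 56 + 34 + 62 + 28 + ? = 220, so (2,4) = 40.
From anti-diagonal, 220 − (46 + 40 + 44 + 42) gives (4,2) = 48.
Row 4 must total 220; the given cells sum to 194, so (4,3) = 26.
Column 2: 52 + 34 + 66 + 48 + ? = 220, so (5,2) = 20.
From column 3, 220 − (62 + 44 + 26 + 58) gives (1,3) = 30.
The remaining cell in row 1 is (1,4) = 220 − 152 = 68.
Row 5: 42 + 20 + 58 + 64 + ? = 220, so (5,4) = 36.

36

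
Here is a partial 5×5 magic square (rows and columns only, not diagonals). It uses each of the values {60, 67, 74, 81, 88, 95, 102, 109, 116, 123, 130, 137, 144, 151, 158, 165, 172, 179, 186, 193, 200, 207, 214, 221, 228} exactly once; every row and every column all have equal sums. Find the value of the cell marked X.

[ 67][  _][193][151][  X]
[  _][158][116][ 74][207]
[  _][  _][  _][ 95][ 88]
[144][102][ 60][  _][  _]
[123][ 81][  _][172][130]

109

The 25 entries sum to 3600, so each line sums to 3600/5 = 720.
The remaining cell in row 2 is (2,1) = 720 − 555 = 165.
Row 5: 123 + 81 + 172 + 130 + ? = 720, so (5,3) = 214.
Column 1: 67 + 165 + 144 + 123 + ? = 720, so (3,1) = 221.
The remaining cell in column 3 is (3,3) = 720 − 583 = 137.
Using column 4: 151 + 74 + 95 + 172 + ? → (4,4) = 720 − 492 = 228.
The remaining cell in row 3 is (3,2) = 720 − 541 = 179.
From row 4, 720 − (144 + 102 + 60 + 228) gives (4,5) = 186.
Column 2 needs 720; the known cells sum to 520, so (1,2) = 200.
Column 5 must total 720; the given cells sum to 611, so (1,5) = 109.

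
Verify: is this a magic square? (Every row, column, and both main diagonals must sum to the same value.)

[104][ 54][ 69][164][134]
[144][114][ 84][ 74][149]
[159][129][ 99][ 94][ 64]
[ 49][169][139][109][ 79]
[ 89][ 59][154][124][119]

Row 1: 104 + 54 + 69 + 164 + 134 = 525.
Row 2: 144 + 114 + 84 + 74 + 149 = 565.
Row 3: 159 + 129 + 99 + 94 + 64 = 545.
Row 4: 49 + 169 + 139 + 109 + 79 = 545.
Row 5: 89 + 59 + 154 + 124 + 119 = 545.
Column 1: 104 + 144 + 159 + 49 + 89 = 545.
Column 2: 54 + 114 + 129 + 169 + 59 = 525.
Column 3: 69 + 84 + 99 + 139 + 154 = 545.
Column 4: 164 + 74 + 94 + 109 + 124 = 565.
Column 5: 134 + 149 + 64 + 79 + 119 = 545.
Main diagonal: 104 + 114 + 99 + 109 + 119 = 545.
Anti-diagonal: 134 + 74 + 99 + 169 + 89 = 565.

No — anti-diagonal sums to 565 but column 3 sums to 545.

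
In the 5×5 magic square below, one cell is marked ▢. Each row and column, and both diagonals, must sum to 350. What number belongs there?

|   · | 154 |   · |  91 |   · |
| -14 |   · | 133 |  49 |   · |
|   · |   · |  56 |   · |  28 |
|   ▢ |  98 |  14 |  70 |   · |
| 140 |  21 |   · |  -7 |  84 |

42

Row 5 must total 350; the given cells sum to 238, so (5,3) = 112.
Using column 3: 133 + 56 + 14 + 112 + ? → (1,3) = 350 − 315 = 35.
Column 4 must total 350; the given cells sum to 203, so (3,4) = 147.
Anti-diagonal needs 350; the known cells sum to 343, so (1,5) = 7.
From row 1, 350 − (154 + 35 + 91 + 7) gives (1,1) = 63.
Main diagonal needs 350; the known cells sum to 273, so (2,2) = 77.
Row 2: -14 + 77 + 133 + 49 + ? = 350, so (2,5) = 105.
Column 2: 154 + 77 + 98 + 21 + ? = 350, so (3,2) = 0.
The remaining cell in column 5 is (4,5) = 350 − 224 = 126.
From row 3, 350 − (0 + 56 + 147 + 28) gives (3,1) = 119.
From row 4, 350 − (98 + 14 + 70 + 126) gives (4,1) = 42.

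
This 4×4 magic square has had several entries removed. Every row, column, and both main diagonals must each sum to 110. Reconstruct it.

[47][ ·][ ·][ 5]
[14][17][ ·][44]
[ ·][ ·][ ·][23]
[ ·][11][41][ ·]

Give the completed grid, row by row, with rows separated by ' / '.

47 32 26 5 / 14 17 35 44 / 29 50 8 23 / 20 11 41 38

Row 2: 14 + 17 + 44 + ? = 110, so (2,3) = 35.
From column 4, 110 − (5 + 44 + 23) gives (4,4) = 38.
From main diagonal, 110 − (47 + 17 + 38) gives (3,3) = 8.
From row 4, 110 − (11 + 41 + 38) gives (4,1) = 20.
The remaining cell in column 1 is (3,1) = 110 − 81 = 29.
The remaining cell in column 3 is (1,3) = 110 − 84 = 26.
The remaining cell in anti-diagonal is (3,2) = 110 − 60 = 50.
From row 1, 110 − (47 + 26 + 5) gives (1,2) = 32.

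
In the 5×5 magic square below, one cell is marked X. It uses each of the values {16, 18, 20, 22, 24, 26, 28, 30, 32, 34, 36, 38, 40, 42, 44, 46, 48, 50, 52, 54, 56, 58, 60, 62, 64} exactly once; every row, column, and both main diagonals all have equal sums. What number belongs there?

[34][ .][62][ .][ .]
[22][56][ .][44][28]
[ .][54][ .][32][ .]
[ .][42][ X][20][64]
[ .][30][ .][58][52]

26

The 25 entries sum to 1000, so each line sums to 1000/5 = 200.
Row 2 needs 200; the known cells sum to 150, so (2,3) = 50.
The remaining cell in column 2 is (1,2) = 200 − 182 = 18.
From column 4, 200 − (44 + 32 + 20 + 58) gives (1,4) = 46.
Main diagonal needs 200; the known cells sum to 162, so (3,3) = 38.
The remaining cell in row 1 is (1,5) = 200 − 160 = 40.
Column 5 needs 200; the known cells sum to 184, so (3,5) = 16.
Anti-diagonal: 40 + 44 + 38 + 42 + ? = 200, so (5,1) = 36.
Row 3 must total 200; the given cells sum to 140, so (3,1) = 60.
From row 5, 200 − (36 + 30 + 58 + 52) gives (5,3) = 24.
Using column 1: 34 + 22 + 60 + 36 + ? → (4,1) = 200 − 152 = 48.
From column 3, 200 − (62 + 50 + 38 + 24) gives (4,3) = 26.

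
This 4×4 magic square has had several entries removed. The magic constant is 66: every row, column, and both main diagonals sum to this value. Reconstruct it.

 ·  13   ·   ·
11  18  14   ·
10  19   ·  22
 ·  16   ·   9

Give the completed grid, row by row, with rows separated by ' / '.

24 13 17 12 / 11 18 14 23 / 10 19 15 22 / 21 16 20 9

Row 2 must total 66; the given cells sum to 43, so (2,4) = 23.
Row 3 must total 66; the given cells sum to 51, so (3,3) = 15.
Column 4: 23 + 22 + 9 + ? = 66, so (1,4) = 12.
Main diagonal must total 66; the given cells sum to 42, so (1,1) = 24.
Anti-diagonal must total 66; the given cells sum to 45, so (4,1) = 21.
Row 1: 24 + 13 + 12 + ? = 66, so (1,3) = 17.
Row 4: 21 + 16 + 9 + ? = 66, so (4,3) = 20.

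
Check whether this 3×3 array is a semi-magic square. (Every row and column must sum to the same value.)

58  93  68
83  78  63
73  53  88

No — row 1 sums to 219 but column 2 sums to 224.

Row 1: 58 + 93 + 68 = 219.
Row 2: 83 + 78 + 63 = 224.
Row 3: 73 + 53 + 88 = 214.
Column 1: 58 + 83 + 73 = 214.
Column 2: 93 + 78 + 53 = 224.
Column 3: 68 + 63 + 88 = 219.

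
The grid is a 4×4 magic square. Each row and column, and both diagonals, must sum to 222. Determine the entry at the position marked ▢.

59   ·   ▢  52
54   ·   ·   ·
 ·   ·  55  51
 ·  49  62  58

Row 4 needs 222; the known cells sum to 169, so (4,1) = 53.
Using column 1: 59 + 54 + 53 + ? → (3,1) = 222 − 166 = 56.
Using column 4: 52 + 51 + 58 + ? → (2,4) = 222 − 161 = 61.
The remaining cell in main diagonal is (2,2) = 222 − 172 = 50.
Row 2 needs 222; the known cells sum to 165, so (2,3) = 57.
From row 3, 222 − (56 + 55 + 51) gives (3,2) = 60.
From column 2, 222 − (50 + 60 + 49) gives (1,2) = 63.
From column 3, 222 − (57 + 55 + 62) gives (1,3) = 48.

48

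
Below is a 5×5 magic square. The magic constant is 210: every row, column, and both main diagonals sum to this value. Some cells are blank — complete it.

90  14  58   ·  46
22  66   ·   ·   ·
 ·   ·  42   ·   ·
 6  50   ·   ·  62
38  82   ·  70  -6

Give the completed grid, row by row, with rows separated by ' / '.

90 14 58 2 46 / 22 66 10 34 78 / 54 -2 42 86 30 / 6 50 74 18 62 / 38 82 26 70 -6

Row 1 must total 210; the given cells sum to 208, so (1,4) = 2.
Row 5 must total 210; the given cells sum to 184, so (5,3) = 26.
Column 1 needs 210; the known cells sum to 156, so (3,1) = 54.
Column 2 needs 210; the known cells sum to 212, so (3,2) = -2.
From main diagonal, 210 − (90 + 66 + 42 + (-6)) gives (4,4) = 18.
Anti-diagonal must total 210; the given cells sum to 176, so (2,4) = 34.
Using row 4: 6 + 50 + 18 + 62 + ? → (4,3) = 210 − 136 = 74.
Column 3 must total 210; the given cells sum to 200, so (2,3) = 10.
Column 4: 2 + 34 + 18 + 70 + ? = 210, so (3,4) = 86.
Row 2 needs 210; the known cells sum to 132, so (2,5) = 78.
Using row 3: 54 + (-2) + 42 + 86 + ? → (3,5) = 210 − 180 = 30.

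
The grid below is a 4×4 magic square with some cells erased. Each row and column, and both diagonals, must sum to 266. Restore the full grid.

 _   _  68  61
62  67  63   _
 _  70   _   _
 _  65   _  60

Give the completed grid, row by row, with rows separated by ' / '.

From row 2, 266 − (62 + 67 + 63) gives (2,4) = 74.
Column 2 must total 266; the given cells sum to 202, so (1,2) = 64.
From column 4, 266 − (61 + 74 + 60) gives (3,4) = 71.
The remaining cell in anti-diagonal is (4,1) = 266 − 194 = 72.
Using row 1: 64 + 68 + 61 + ? → (1,1) = 266 − 193 = 73.
Row 4 must total 266; the given cells sum to 197, so (4,3) = 69.
The remaining cell in column 1 is (3,1) = 266 − 207 = 59.
From column 3, 266 − (68 + 63 + 69) gives (3,3) = 66.

73 64 68 61 / 62 67 63 74 / 59 70 66 71 / 72 65 69 60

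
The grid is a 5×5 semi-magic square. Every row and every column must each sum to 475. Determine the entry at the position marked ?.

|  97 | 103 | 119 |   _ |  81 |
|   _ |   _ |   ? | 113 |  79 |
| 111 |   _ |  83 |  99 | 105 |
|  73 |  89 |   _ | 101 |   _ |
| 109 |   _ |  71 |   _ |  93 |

From row 1, 475 − (97 + 103 + 119 + 81) gives (1,4) = 75.
Row 3 must total 475; the given cells sum to 398, so (3,2) = 77.
From column 1, 475 − (97 + 111 + 73 + 109) gives (2,1) = 85.
The remaining cell in column 4 is (5,4) = 475 − 388 = 87.
Column 5 must total 475; the given cells sum to 358, so (4,5) = 117.
Using row 4: 73 + 89 + 101 + 117 + ? → (4,3) = 475 − 380 = 95.
Using row 5: 109 + 71 + 87 + 93 + ? → (5,2) = 475 − 360 = 115.
Using column 2: 103 + 77 + 89 + 115 + ? → (2,2) = 475 − 384 = 91.
Using column 3: 119 + 83 + 95 + 71 + ? → (2,3) = 475 − 368 = 107.

107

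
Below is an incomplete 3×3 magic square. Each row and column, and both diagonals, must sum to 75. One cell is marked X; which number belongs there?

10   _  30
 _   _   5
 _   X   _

15

The remaining cell in row 1 is (1,2) = 75 − 40 = 35.
From column 3, 75 − (30 + 5) gives (3,3) = 40.
Using main diagonal: 10 + 40 + ? → (2,2) = 75 − 50 = 25.
Anti-diagonal must total 75; the given cells sum to 55, so (3,1) = 20.
The remaining cell in row 2 is (2,1) = 75 − 30 = 45.
Row 3 needs 75; the known cells sum to 60, so (3,2) = 15.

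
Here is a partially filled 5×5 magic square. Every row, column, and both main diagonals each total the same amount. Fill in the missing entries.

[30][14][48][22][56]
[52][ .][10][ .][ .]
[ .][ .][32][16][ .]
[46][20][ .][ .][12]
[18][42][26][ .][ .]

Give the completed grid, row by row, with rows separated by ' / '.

Row 1 is already complete: 30 + 14 + 48 + 22 + 56 = 170, so that is the magic constant.
Using column 1: 30 + 52 + 46 + 18 + ? → (3,1) = 170 − 146 = 24.
The remaining cell in column 3 is (4,3) = 170 − 116 = 54.
The remaining cell in anti-diagonal is (2,4) = 170 − 126 = 44.
From row 4, 170 − (46 + 20 + 54 + 12) gives (4,4) = 38.
Column 4 must total 170; the given cells sum to 120, so (5,4) = 50.
The remaining cell in row 5 is (5,5) = 170 − 136 = 34.
The remaining cell in main diagonal is (2,2) = 170 − 134 = 36.
From row 2, 170 − (52 + 36 + 10 + 44) gives (2,5) = 28.
Column 2 needs 170; the known cells sum to 112, so (3,2) = 58.
From column 5, 170 − (56 + 28 + 12 + 34) gives (3,5) = 40.

30 14 48 22 56 / 52 36 10 44 28 / 24 58 32 16 40 / 46 20 54 38 12 / 18 42 26 50 34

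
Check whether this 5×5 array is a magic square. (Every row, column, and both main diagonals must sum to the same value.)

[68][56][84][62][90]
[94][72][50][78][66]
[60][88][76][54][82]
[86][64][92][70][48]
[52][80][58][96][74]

Yes

Row 1: 68 + 56 + 84 + 62 + 90 = 360.
Row 2: 94 + 72 + 50 + 78 + 66 = 360.
Row 3: 60 + 88 + 76 + 54 + 82 = 360.
Row 4: 86 + 64 + 92 + 70 + 48 = 360.
Row 5: 52 + 80 + 58 + 96 + 74 = 360.
Column 1: 68 + 94 + 60 + 86 + 52 = 360.
Column 2: 56 + 72 + 88 + 64 + 80 = 360.
Column 3: 84 + 50 + 76 + 92 + 58 = 360.
Column 4: 62 + 78 + 54 + 70 + 96 = 360.
Column 5: 90 + 66 + 82 + 48 + 74 = 360.
Main diagonal: 68 + 72 + 76 + 70 + 74 = 360.
Anti-diagonal: 90 + 78 + 76 + 64 + 52 = 360.
All lines sum to 360.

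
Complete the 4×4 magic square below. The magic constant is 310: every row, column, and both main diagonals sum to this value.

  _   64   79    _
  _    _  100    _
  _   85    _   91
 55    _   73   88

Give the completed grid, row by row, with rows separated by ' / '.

Row 4 needs 310; the known cells sum to 216, so (4,2) = 94.
Column 2 needs 310; the known cells sum to 243, so (2,2) = 67.
Column 3: 79 + 100 + 73 + ? = 310, so (3,3) = 58.
The remaining cell in main diagonal is (1,1) = 310 − 213 = 97.
From anti-diagonal, 310 − (100 + 85 + 55) gives (1,4) = 70.
Row 3: 85 + 58 + 91 + ? = 310, so (3,1) = 76.
Column 1 needs 310; the known cells sum to 228, so (2,1) = 82.
Column 4 must total 310; the given cells sum to 249, so (2,4) = 61.

97 64 79 70 / 82 67 100 61 / 76 85 58 91 / 55 94 73 88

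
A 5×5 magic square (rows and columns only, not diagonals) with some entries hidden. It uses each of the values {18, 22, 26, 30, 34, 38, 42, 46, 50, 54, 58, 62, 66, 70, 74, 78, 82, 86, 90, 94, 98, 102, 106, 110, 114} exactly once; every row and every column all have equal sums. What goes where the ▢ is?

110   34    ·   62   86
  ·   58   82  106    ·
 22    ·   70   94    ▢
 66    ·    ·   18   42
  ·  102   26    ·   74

98

The 25 entries sum to 1650, so each line sums to 1650/5 = 330.
Row 1: 110 + 34 + 62 + 86 + ? = 330, so (1,3) = 38.
Using column 3: 38 + 82 + 70 + 26 + ? → (4,3) = 330 − 216 = 114.
The remaining cell in column 4 is (5,4) = 330 − 280 = 50.
Row 4 must total 330; the given cells sum to 240, so (4,2) = 90.
From row 5, 330 − (102 + 26 + 50 + 74) gives (5,1) = 78.
Column 1 needs 330; the known cells sum to 276, so (2,1) = 54.
The remaining cell in column 2 is (3,2) = 330 − 284 = 46.
Row 2: 54 + 58 + 82 + 106 + ? = 330, so (2,5) = 30.
Row 3: 22 + 46 + 70 + 94 + ? = 330, so (3,5) = 98.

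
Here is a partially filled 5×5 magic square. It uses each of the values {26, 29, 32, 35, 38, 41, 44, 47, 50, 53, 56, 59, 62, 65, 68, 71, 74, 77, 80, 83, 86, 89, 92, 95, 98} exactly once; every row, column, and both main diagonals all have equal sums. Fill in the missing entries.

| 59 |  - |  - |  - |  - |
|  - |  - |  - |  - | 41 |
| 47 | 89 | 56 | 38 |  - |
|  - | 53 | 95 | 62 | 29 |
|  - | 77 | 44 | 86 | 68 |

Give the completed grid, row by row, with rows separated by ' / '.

The 25 entries sum to 1550, so each line sums to 1550/5 = 310.
Row 3 must total 310; the given cells sum to 230, so (3,5) = 80.
From row 4, 310 − (53 + 95 + 62 + 29) gives (4,1) = 71.
Using row 5: 77 + 44 + 86 + 68 + ? → (5,1) = 310 − 275 = 35.
Using column 1: 59 + 47 + 71 + 35 + ? → (2,1) = 310 − 212 = 98.
Column 5 needs 310; the known cells sum to 218, so (1,5) = 92.
Main diagonal must total 310; the given cells sum to 245, so (2,2) = 65.
Anti-diagonal needs 310; the known cells sum to 236, so (2,4) = 74.
The remaining cell in row 2 is (2,3) = 310 − 278 = 32.
From column 2, 310 − (65 + 89 + 53 + 77) gives (1,2) = 26.
Column 3 needs 310; the known cells sum to 227, so (1,3) = 83.
Using column 4: 74 + 38 + 62 + 86 + ? → (1,4) = 310 − 260 = 50.

59 26 83 50 92 / 98 65 32 74 41 / 47 89 56 38 80 / 71 53 95 62 29 / 35 77 44 86 68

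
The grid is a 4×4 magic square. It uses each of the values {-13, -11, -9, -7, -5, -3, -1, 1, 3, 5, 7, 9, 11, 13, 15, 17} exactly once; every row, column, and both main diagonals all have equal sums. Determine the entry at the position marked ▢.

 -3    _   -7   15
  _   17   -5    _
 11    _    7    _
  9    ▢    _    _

The 16 entries sum to 32, so each line sums to 32/4 = 8.
From row 1, 8 − (-3 + (-7) + 15) gives (1,2) = 3.
Using column 1: -3 + 11 + 9 + ? → (2,1) = 8 − 17 = -9.
Column 3: -7 + (-5) + 7 + ? = 8, so (4,3) = 13.
Using main diagonal: -3 + 17 + 7 + ? → (4,4) = 8 − 21 = -13.
Using anti-diagonal: 15 + (-5) + 9 + ? → (3,2) = 8 − 19 = -11.
Row 2: -9 + 17 + (-5) + ? = 8, so (2,4) = 5.
Using row 3: 11 + (-11) + 7 + ? → (3,4) = 8 − 7 = 1.
Row 4 needs 8; the known cells sum to 9, so (4,2) = -1.

-1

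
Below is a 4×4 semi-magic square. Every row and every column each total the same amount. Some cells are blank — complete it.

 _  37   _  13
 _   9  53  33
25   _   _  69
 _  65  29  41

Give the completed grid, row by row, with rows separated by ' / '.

49 37 57 13 / 61 9 53 33 / 25 45 17 69 / 21 65 29 41

Column 4 is already complete: 13 + 33 + 69 + 41 = 156, so that is the magic constant.
Row 2 must total 156; the given cells sum to 95, so (2,1) = 61.
Row 4: 65 + 29 + 41 + ? = 156, so (4,1) = 21.
Column 1: 61 + 25 + 21 + ? = 156, so (1,1) = 49.
From column 2, 156 − (37 + 9 + 65) gives (3,2) = 45.
Row 1 needs 156; the known cells sum to 99, so (1,3) = 57.
From row 3, 156 − (25 + 45 + 69) gives (3,3) = 17.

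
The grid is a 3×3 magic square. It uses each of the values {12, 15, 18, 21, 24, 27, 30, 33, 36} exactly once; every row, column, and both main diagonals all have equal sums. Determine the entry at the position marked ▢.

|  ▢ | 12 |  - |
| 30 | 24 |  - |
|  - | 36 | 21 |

The 9 entries sum to 216, so each line sums to 216/3 = 72.
Using row 2: 30 + 24 + ? → (2,3) = 72 − 54 = 18.
From row 3, 72 − (36 + 21) gives (3,1) = 15.
Column 1: 30 + 15 + ? = 72, so (1,1) = 27.

27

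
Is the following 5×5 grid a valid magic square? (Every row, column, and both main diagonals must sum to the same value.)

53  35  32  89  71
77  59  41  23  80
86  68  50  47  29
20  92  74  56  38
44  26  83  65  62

Yes

Row 1: 53 + 35 + 32 + 89 + 71 = 280.
Row 2: 77 + 59 + 41 + 23 + 80 = 280.
Row 3: 86 + 68 + 50 + 47 + 29 = 280.
Row 4: 20 + 92 + 74 + 56 + 38 = 280.
Row 5: 44 + 26 + 83 + 65 + 62 = 280.
Column 1: 53 + 77 + 86 + 20 + 44 = 280.
Column 2: 35 + 59 + 68 + 92 + 26 = 280.
Column 3: 32 + 41 + 50 + 74 + 83 = 280.
Column 4: 89 + 23 + 47 + 56 + 65 = 280.
Column 5: 71 + 80 + 29 + 38 + 62 = 280.
Main diagonal: 53 + 59 + 50 + 56 + 62 = 280.
Anti-diagonal: 71 + 23 + 50 + 92 + 44 = 280.
All lines sum to 280.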